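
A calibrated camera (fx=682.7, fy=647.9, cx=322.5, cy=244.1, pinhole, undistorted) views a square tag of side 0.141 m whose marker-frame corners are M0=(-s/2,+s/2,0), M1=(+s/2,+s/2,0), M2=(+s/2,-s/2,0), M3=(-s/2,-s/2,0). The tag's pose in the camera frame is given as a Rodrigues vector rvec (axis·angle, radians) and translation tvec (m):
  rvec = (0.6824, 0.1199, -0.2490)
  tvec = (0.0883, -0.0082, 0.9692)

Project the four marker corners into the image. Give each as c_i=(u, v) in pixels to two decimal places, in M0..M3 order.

c0=(348.56, 280.60) c1=(442.13, 264.39) c2=(425.30, 191.45) c3=(323.67, 211.23)

Intrinsics K: fx=682.7, fy=647.9, cx=322.5, cy=244.1
Marker side s = 0.141 m; corners in marker frame (Z=0):
  M0 = (-0.0705, +0.0705, 0)
  M1 = (+0.0705, +0.0705, 0)
  M2 = (+0.0705, -0.0705, 0)
  M3 = (-0.0705, -0.0705, 0)
rvec = (0.6824, 0.1199, -0.2490), |rvec| = θ = 0.73624 rad = 42.183°
Rodrigues: sinθ=0.67151, 1−cosθ=0.25900; R = I + sinθ·[k]× + (1−cosθ)·[k]×²:
    [+0.96351 +0.26620 +0.02817]
    [-0.18801 +0.74787 -0.63667]
    [-0.19055 +0.60814 +0.77063]
t = (0.0883, -0.0082, 0.9692) m
M0: Pc = R·M0+t = (+0.03914, +0.05778, +1.02551); u = 682.7·(+0.03914)/1.02551 + 322.5 = 348.5563, v = 647.9·(+0.05778)/1.02551 + 244.1 = 280.6043
M1: Pc = R·M1+t = (+0.17499, +0.03127, +0.99864); u = 682.7·(+0.17499)/0.99864 + 322.5 = 442.1314, v = 647.9·(+0.03127)/0.99864 + 244.1 = 264.3874
M2: Pc = R·M2+t = (+0.13746, -0.07418, +0.91289); u = 682.7·(+0.13746)/0.91289 + 322.5 = 425.2984, v = 647.9·(-0.07418)/0.91289 + 244.1 = 191.4531
M3: Pc = R·M3+t = (+0.00161, -0.04767, +0.93976); u = 682.7·(+0.00161)/0.93976 + 322.5 = 323.6664, v = 647.9·(-0.04767)/0.93976 + 244.1 = 211.2349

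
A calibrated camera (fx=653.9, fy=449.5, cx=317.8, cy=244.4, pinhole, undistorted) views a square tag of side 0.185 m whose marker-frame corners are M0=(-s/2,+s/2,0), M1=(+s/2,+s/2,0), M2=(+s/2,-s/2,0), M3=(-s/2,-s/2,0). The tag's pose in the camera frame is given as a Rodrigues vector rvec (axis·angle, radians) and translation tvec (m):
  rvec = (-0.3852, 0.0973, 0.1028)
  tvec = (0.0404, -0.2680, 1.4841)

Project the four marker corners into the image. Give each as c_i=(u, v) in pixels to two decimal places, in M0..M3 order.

c0=(289.98, 185.84) c1=(372.79, 189.68) c2=(379.79, 141.33) c3=(300.59, 138.32)

Intrinsics K: fx=653.9, fy=449.5, cx=317.8, cy=244.4
Marker side s = 0.185 m; corners in marker frame (Z=0):
  M0 = (-0.0925, +0.0925, 0)
  M1 = (+0.0925, +0.0925, 0)
  M2 = (+0.0925, -0.0925, 0)
  M3 = (-0.0925, -0.0925, 0)
rvec = (-0.3852, 0.0973, 0.1028), |rvec| = θ = 0.41038 rad = 23.513°
Rodrigues: sinθ=0.39896, 1−cosθ=0.08303; R = I + sinθ·[k]× + (1−cosθ)·[k]×²:
    [+0.99012 -0.11842 +0.07507]
    [+0.08146 +0.92164 +0.37941]
    [-0.11411 -0.36955 +0.92218]
t = (0.0404, -0.2680, 1.4841) m
M0: Pc = R·M0+t = (-0.06214, -0.19028, +1.46047); u = 653.9·(-0.06214)/1.46047 + 317.8 = 289.9780, v = 449.5·(-0.19028)/1.46047 + 244.4 = 185.8350
M1: Pc = R·M1+t = (+0.12103, -0.17521, +1.43936); u = 653.9·(+0.12103)/1.43936 + 317.8 = 372.7850, v = 449.5·(-0.17521)/1.43936 + 244.4 = 189.6823
M2: Pc = R·M2+t = (+0.14294, -0.34572, +1.50773); u = 653.9·(+0.14294)/1.50773 + 317.8 = 379.7929, v = 449.5·(-0.34572)/1.50773 + 244.4 = 141.3313
M3: Pc = R·M3+t = (-0.04023, -0.36079, +1.52884); u = 653.9·(-0.04023)/1.52884 + 317.8 = 300.5921, v = 449.5·(-0.36079)/1.52884 + 244.4 = 138.3238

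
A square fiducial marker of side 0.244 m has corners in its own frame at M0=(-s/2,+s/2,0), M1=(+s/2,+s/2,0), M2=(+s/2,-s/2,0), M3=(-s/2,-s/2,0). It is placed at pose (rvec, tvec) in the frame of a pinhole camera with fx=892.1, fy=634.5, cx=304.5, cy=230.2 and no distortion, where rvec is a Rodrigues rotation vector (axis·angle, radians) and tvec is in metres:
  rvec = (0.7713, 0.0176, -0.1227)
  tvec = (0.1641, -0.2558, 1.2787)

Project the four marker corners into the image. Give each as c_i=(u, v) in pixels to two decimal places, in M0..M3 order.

c0=(341.77, 157.79) c1=(501.54, 145.10) c2=(508.19, 40.29) c3=(325.82, 56.06)

Intrinsics K: fx=892.1, fy=634.5, cx=304.5, cy=230.2
Marker side s = 0.244 m; corners in marker frame (Z=0):
  M0 = (-0.1220, +0.1220, 0)
  M1 = (+0.1220, +0.1220, 0)
  M2 = (+0.1220, -0.1220, 0)
  M3 = (-0.1220, -0.1220, 0)
rvec = (0.7713, 0.0176, -0.1227), |rvec| = θ = 0.78120 rad = 44.759°
Rodrigues: sinθ=0.70413, 1−cosθ=0.28993; R = I + sinθ·[k]× + (1−cosθ)·[k]×²:
    [+0.99270 +0.11704 -0.02910]
    [-0.10415 +0.71022 -0.69624]
    [-0.06082 +0.69418 +0.71722]
t = (0.1641, -0.2558, 1.2787) m
M0: Pc = R·M0+t = (+0.05727, -0.15645, +1.37081); u = 892.1·(+0.05727)/1.37081 + 304.5 = 341.7703, v = 634.5·(-0.15645)/1.37081 + 230.2 = 157.7860
M1: Pc = R·M1+t = (+0.29949, -0.18186, +1.35597); u = 892.1·(+0.29949)/1.35597 + 304.5 = 501.5354, v = 634.5·(-0.18186)/1.35597 + 230.2 = 145.1025
M2: Pc = R·M2+t = (+0.27093, -0.35515, +1.18659); u = 892.1·(+0.27093)/1.18659 + 304.5 = 508.1903, v = 634.5·(-0.35515)/1.18659 + 230.2 = 40.2907
M3: Pc = R·M3+t = (+0.02871, -0.32974, +1.20143); u = 892.1·(+0.02871)/1.20143 + 304.5 = 325.8189, v = 634.5·(-0.32974)/1.20143 + 230.2 = 56.0571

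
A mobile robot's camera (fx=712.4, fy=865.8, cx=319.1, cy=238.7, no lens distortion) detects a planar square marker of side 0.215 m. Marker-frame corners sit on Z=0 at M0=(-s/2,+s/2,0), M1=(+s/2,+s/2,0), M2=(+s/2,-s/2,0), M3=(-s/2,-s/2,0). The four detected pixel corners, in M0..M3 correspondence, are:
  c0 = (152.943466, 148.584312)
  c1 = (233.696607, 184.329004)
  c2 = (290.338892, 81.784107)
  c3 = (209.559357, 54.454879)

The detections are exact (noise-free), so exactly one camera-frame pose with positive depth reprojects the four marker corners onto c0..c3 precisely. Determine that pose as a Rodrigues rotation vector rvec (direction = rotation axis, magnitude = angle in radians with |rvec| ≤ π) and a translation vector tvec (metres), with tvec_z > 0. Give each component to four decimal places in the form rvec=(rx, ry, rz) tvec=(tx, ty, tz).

rvec=(-0.4564, 0.4126, 0.4406) tvec=(-0.1992, -0.2056, 1.4451)

Intrinsics K: fx=712.4, fy=865.8, cx=319.1, cy=238.7
Marker side s = 0.215 m; corners in marker frame (Z=0):
  M0 = (-0.1075, +0.1075, 0)
  M1 = (+0.1075, +0.1075, 0)
  M2 = (+0.1075, -0.1075, 0)
  M3 = (-0.1075, -0.1075, 0)
Detected image corners:
  c0 = (152.943466, 148.584312) px
  c1 = (233.696607, 184.329004) px
  c2 = (290.338892, 81.784107) px
  c3 = (209.559357, 54.454879) px
Planar DLT: solve 8×8 A·h = b for H (H[2,2]=1):
  H  [+303.54735 -313.61287 +220.91187]
  H  [+108.04567 +430.11936 +115.53879]
  H  [-0.32536 -0.22661 +1.00000]
B = K⁻¹H; ‖b₁‖=0.691994, ‖b₂‖=0.691994; λ = 2/(‖b₁‖+‖b₂‖) = 1.445098, sign → tz>0 ⇒ λ=+1.445098
r₁ = λ·B[:,0] = (+0.82635,+0.30997,-0.47018); r₂ = λ·B[:,1] = (-0.48948,+0.80819,-0.32747)
r₃ = r₁×r₂ = (+0.27849,+0.50075,+0.81957); SVD([r₁ r₂ r₃]) → R = UVᵀ:
  R  [+0.82635 -0.48948 +0.27849]
  R  [+0.30997 +0.80819 +0.50075]
  R  [-0.47018 -0.32747 +0.81957]
t = (-0.19917, -0.20557, +1.44510) m
tr R = 2.454109; θ = arccos((tr R − 1)/2) = 0.756775 rad = 43.360°
axis k = ((R−Rᵀ)₃₂, (R−Rᵀ)₁₃, (R−Rᵀ)₂₁) / (2 sinθ) = (-0.603147, +0.545218, +0.582195)
rvec = θ·k = (-0.456446, +0.412607, +0.440590)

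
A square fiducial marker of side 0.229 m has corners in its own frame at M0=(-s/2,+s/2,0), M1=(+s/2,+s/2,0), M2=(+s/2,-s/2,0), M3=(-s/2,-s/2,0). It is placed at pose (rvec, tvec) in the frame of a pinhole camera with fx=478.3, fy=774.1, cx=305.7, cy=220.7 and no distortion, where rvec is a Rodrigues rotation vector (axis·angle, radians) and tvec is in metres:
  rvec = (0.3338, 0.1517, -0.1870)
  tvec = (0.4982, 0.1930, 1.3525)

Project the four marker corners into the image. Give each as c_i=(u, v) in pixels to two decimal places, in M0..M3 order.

Intrinsics K: fx=478.3, fy=774.1, cx=305.7, cy=220.7
Marker side s = 0.229 m; corners in marker frame (Z=0):
  M0 = (-0.1145, +0.1145, 0)
  M1 = (+0.1145, +0.1145, 0)
  M2 = (+0.1145, -0.1145, 0)
  M3 = (-0.1145, -0.1145, 0)
rvec = (0.3338, 0.1517, -0.1870), |rvec| = θ = 0.41159 rad = 23.582°
Rodrigues: sinθ=0.40006, 1−cosθ=0.08351; R = I + sinθ·[k]× + (1−cosθ)·[k]×²:
    [+0.97142 +0.20673 +0.11668]
    [-0.15680 +0.92783 -0.33844]
    [-0.17823 +0.31047 +0.93373]
t = (0.4982, 0.1930, 1.3525) m
M0: Pc = R·M0+t = (+0.41064, +0.31719, +1.40846); u = 478.3·(+0.41064)/1.40846 + 305.7 = 445.1511, v = 774.1·(+0.31719)/1.40846 + 220.7 = 395.0308
M1: Pc = R·M1+t = (+0.63310, +0.28128, +1.36764); u = 478.3·(+0.63310)/1.36764 + 305.7 = 527.1107, v = 774.1·(+0.28128)/1.36764 + 220.7 = 379.9092
M2: Pc = R·M2+t = (+0.58576, +0.06881, +1.29654); u = 478.3·(+0.58576)/1.29654 + 305.7 = 521.7878, v = 774.1·(+0.06881)/1.29654 + 220.7 = 261.7826
M3: Pc = R·M3+t = (+0.36330, +0.10472, +1.33736); u = 478.3·(+0.36330)/1.33736 + 305.7 = 435.6335, v = 774.1·(+0.10472)/1.33736 + 220.7 = 281.3131

c0=(445.15, 395.03) c1=(527.11, 379.91) c2=(521.79, 261.78) c3=(435.63, 281.31)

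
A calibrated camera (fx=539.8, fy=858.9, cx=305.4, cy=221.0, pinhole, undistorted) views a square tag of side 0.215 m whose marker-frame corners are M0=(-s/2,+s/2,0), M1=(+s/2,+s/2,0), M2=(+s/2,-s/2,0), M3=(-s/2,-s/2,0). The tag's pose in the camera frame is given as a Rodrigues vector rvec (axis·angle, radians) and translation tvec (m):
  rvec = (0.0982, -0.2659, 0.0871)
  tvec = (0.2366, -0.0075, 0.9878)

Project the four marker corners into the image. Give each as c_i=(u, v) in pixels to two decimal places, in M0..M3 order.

c0=(373.78, 301.93) c1=(478.72, 310.54) c2=(493.26, 130.40) c3=(387.16, 110.78)

Intrinsics K: fx=539.8, fy=858.9, cx=305.4, cy=221.0
Marker side s = 0.215 m; corners in marker frame (Z=0):
  M0 = (-0.1075, +0.1075, 0)
  M1 = (+0.1075, +0.1075, 0)
  M2 = (+0.1075, -0.1075, 0)
  M3 = (-0.1075, -0.1075, 0)
rvec = (0.0982, -0.2659, 0.0871), |rvec| = θ = 0.29653 rad = 16.990°
Rodrigues: sinθ=0.29221, 1−cosθ=0.04365; R = I + sinθ·[k]× + (1−cosθ)·[k]×²:
    [+0.96114 -0.09879 -0.25777]
    [+0.07287 +0.99145 -0.10826]
    [+0.26627 +0.08527 +0.96012]
t = (0.2366, -0.0075, 0.9878) m
M0: Pc = R·M0+t = (+0.12266, +0.09125, +0.96834); u = 539.8·(+0.12266)/0.96834 + 305.4 = 373.7750, v = 858.9·(+0.09125)/0.96834 + 221.0 = 301.9344
M1: Pc = R·M1+t = (+0.32930, +0.10691, +1.02559); u = 539.8·(+0.32930)/1.02559 + 305.4 = 478.7223, v = 858.9·(+0.10691)/1.02559 + 221.0 = 310.5372
M2: Pc = R·M2+t = (+0.35054, -0.10625, +1.00726); u = 539.8·(+0.35054)/1.00726 + 305.4 = 493.2596, v = 858.9·(-0.10625)/1.00726 + 221.0 = 130.4017
M3: Pc = R·M3+t = (+0.14390, -0.12191, +0.95001); u = 539.8·(+0.14390)/0.95001 + 305.4 = 387.1630, v = 858.9·(-0.12191)/0.95001 + 221.0 = 110.7780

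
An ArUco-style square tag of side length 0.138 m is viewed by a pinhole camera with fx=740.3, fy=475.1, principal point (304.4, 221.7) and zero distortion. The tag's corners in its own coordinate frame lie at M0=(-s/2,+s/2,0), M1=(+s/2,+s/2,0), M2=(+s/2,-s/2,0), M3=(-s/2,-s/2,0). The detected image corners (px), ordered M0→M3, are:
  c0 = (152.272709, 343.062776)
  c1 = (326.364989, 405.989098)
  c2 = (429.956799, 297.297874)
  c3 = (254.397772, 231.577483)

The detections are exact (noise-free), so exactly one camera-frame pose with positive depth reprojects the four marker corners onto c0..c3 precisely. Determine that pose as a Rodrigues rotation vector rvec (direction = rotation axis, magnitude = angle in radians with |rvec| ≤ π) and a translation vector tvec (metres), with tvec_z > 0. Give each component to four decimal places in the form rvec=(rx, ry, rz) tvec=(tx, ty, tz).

Intrinsics K: fx=740.3, fy=475.1, cx=304.4, cy=221.7
Marker side s = 0.138 m; corners in marker frame (Z=0):
  M0 = (-0.0690, +0.0690, 0)
  M1 = (+0.0690, +0.0690, 0)
  M2 = (+0.0690, -0.0690, 0)
  M3 = (-0.0690, -0.0690, 0)
Detected image corners:
  c0 = (152.272709, 343.062776) px
  c1 = (326.364989, 405.989098) px
  c2 = (429.956799, 297.297874) px
  c3 = (254.397772, 231.577483) px
Planar DLT: solve 8×8 A·h = b for H (H[2,2]=1):
  H  [+1298.91393 -708.82493 +290.96783]
  H  [+501.30400 +837.84418 +320.20454]
  H  [+0.11043 +0.12577 +1.00000]
B = K⁻¹H; ‖b₁‖=1.985124, ‖b₂‖=1.985124; λ = 2/(‖b₁‖+‖b₂‖) = 0.503747, sign → tz>0 ⇒ λ=+0.503747
r₁ = λ·B[:,0] = (+0.86099,+0.50557,+0.05563); r₂ = λ·B[:,1] = (-0.50838,+0.85880,+0.06335)
r₃ = r₁×r₂ = (-0.01574,-0.08283,+0.99644); SVD([r₁ r₂ r₃]) → R = UVᵀ:
  R  [+0.86099 -0.50838 -0.01574]
  R  [+0.50557 +0.85880 -0.08283]
  R  [+0.05563 +0.06335 +0.99644]
t = (-0.00914, +0.10444, +0.50375) m
tr R = 2.716228; θ = arccos((tr R − 1)/2) = 0.539211 rad = 30.895°
axis k = ((R−Rᵀ)₃₂, (R−Rᵀ)₁₃, (R−Rᵀ)₂₁) / (2 sinθ) = (+0.142351, -0.069502, +0.987373)
rvec = θ·k = (+0.076757, -0.037476, +0.532403)

rvec=(0.0768, -0.0375, 0.5324) tvec=(-0.0091, 0.1044, 0.5037)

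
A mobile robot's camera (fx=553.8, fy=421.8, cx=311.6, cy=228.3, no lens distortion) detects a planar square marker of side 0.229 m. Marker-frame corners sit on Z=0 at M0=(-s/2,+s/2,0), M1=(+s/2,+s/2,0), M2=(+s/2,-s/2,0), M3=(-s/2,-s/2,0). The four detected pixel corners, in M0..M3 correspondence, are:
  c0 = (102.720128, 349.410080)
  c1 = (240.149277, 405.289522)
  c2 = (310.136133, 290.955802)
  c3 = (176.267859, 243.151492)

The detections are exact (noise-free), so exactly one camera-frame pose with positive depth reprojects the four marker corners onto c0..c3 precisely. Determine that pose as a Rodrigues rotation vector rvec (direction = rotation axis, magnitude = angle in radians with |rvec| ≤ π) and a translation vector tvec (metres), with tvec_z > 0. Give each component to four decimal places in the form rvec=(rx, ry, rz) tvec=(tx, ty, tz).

rvec=(-0.2215, 0.1319, 0.4287) tvec=(-0.1541, 0.1769, 0.8126)

Intrinsics K: fx=553.8, fy=421.8, cx=311.6, cy=228.3
Marker side s = 0.229 m; corners in marker frame (Z=0):
  M0 = (-0.1145, +0.1145, 0)
  M1 = (+0.1145, +0.1145, 0)
  M2 = (+0.1145, -0.1145, 0)
  M3 = (-0.1145, -0.1145, 0)
Detected image corners:
  c0 = (102.720128, 349.410080) px
  c1 = (240.149277, 405.289522) px
  c2 = (310.136133, 290.955802) px
  c3 = (176.267859, 243.151492) px
Planar DLT: solve 8×8 A·h = b for H (H[2,2]=1):
  H  [+548.01445 -360.69986 +206.59884]
  H  [+157.33191 +407.98789 +320.13483]
  H  [-0.21289 -0.22726 +1.00000]
B = K⁻¹H; ‖b₁‖=1.230575, ‖b₂‖=1.230575; λ = 2/(‖b₁‖+‖b₂‖) = 0.812628, sign → tz>0 ⇒ λ=+0.812628
r₁ = λ·B[:,0] = (+0.90148,+0.39675,-0.17300); r₂ = λ·B[:,1] = (-0.42537,+0.88598,-0.18468)
r₃ = r₁×r₂ = (+0.08000,+0.24007,+0.96745); SVD([r₁ r₂ r₃]) → R = UVᵀ:
  R  [+0.90148 -0.42537 +0.08000]
  R  [+0.39675 +0.88598 +0.24007]
  R  [-0.17300 -0.18468 +0.96745]
t = (-0.15408, +0.17693, +0.81263) m
tr R = 2.754908; θ = arccos((tr R − 1)/2) = 0.500268 rad = 28.663°
axis k = ((R−Rᵀ)₃₂, (R−Rᵀ)₁₃, (R−Rᵀ)₂₁) / (2 sinθ) = (-0.442767, +0.263729, +0.856974)
rvec = θ·k = (-0.221502, +0.131935, +0.428717)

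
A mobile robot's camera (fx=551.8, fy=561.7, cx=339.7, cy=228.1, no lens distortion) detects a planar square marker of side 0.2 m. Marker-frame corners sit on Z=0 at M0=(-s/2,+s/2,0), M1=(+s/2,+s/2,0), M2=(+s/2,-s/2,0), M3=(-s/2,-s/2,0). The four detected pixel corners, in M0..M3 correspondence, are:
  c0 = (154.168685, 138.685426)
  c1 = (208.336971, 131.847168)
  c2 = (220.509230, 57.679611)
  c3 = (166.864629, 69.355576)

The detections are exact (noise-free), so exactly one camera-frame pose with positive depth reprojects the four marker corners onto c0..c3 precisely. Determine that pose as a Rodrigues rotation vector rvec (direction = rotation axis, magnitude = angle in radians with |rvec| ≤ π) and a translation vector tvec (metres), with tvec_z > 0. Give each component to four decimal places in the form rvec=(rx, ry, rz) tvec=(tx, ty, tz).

Intrinsics K: fx=551.8, fy=561.7, cx=339.7, cy=228.1
Marker side s = 0.2 m; corners in marker frame (Z=0):
  M0 = (-0.1000, +0.1000, 0)
  M1 = (+0.1000, +0.1000, 0)
  M2 = (+0.1000, -0.1000, 0)
  M3 = (-0.1000, -0.1000, 0)
Detected image corners:
  c0 = (154.168685, 138.685426) px
  c1 = (208.336971, 131.847168) px
  c2 = (220.509230, 57.679611) px
  c3 = (166.864629, 69.355576) px
Planar DLT: solve 8×8 A·h = b for H (H[2,2]=1):
  H  [+203.16423 -86.62747 +186.59688]
  H  [-81.62068 +345.37355 +99.08864]
  H  [-0.35393 -0.13021 +1.00000]
B = K⁻¹H; ‖b₁‖=0.684651, ‖b₂‖=0.684651; λ = 2/(‖b₁‖+‖b₂‖) = 1.460599, sign → tz>0 ⇒ λ=+1.460599
r₁ = λ·B[:,0] = (+0.85601,-0.00231,-0.51695); r₂ = λ·B[:,1] = (-0.11222,+0.97531,-0.19019)
r₃ = r₁×r₂ = (+0.50463,+0.22081,+0.83462); SVD([r₁ r₂ r₃]) → R = UVᵀ:
  R  [+0.85601 -0.11222 +0.50463]
  R  [-0.00231 +0.97531 +0.22081]
  R  [-0.51695 -0.19019 +0.83462]
t = (-0.40526, -0.33547, +1.46060) m
tr R = 2.665950; θ = arccos((tr R − 1)/2) = 0.586334 rad = 33.594°
axis k = ((R−Rᵀ)₃₂, (R−Rᵀ)₁₃, (R−Rᵀ)₂₁) / (2 sinθ) = (-0.371399, +0.923146, +0.099316)
rvec = θ·k = (-0.217764, +0.541272, +0.058232)

rvec=(-0.2178, 0.5413, 0.0582) tvec=(-0.4053, -0.3355, 1.4606)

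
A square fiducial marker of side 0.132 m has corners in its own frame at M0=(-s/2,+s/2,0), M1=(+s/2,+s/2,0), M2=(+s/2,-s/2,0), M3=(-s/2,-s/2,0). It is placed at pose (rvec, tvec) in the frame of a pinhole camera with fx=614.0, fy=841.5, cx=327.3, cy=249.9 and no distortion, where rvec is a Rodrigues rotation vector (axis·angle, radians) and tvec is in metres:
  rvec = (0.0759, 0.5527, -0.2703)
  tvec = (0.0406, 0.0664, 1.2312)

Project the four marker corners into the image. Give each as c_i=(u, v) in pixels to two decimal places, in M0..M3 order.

c0=(329.61, 346.46) c1=(385.07, 330.44) c2=(366.53, 241.14) c3=(312.09, 262.06)

Intrinsics K: fx=614.0, fy=841.5, cx=327.3, cy=249.9
Marker side s = 0.132 m; corners in marker frame (Z=0):
  M0 = (-0.0660, +0.0660, 0)
  M1 = (+0.0660, +0.0660, 0)
  M2 = (+0.0660, -0.0660, 0)
  M3 = (-0.0660, -0.0660, 0)
rvec = (0.0759, 0.5527, -0.2703), |rvec| = θ = 0.61992 rad = 35.519°
Rodrigues: sinθ=0.58097, 1−cosθ=0.18607; R = I + sinθ·[k]× + (1−cosθ)·[k]×²:
    [+0.81671 +0.27363 +0.50804]
    [-0.23301 +0.96183 -0.14347]
    [-0.52791 -0.00120 +0.84930]
t = (0.0406, 0.0664, 1.2312) m
M0: Pc = R·M0+t = (+0.00476, +0.14526, +1.26596); u = 614.0·(+0.00476)/1.26596 + 327.3 = 329.6069, v = 841.5·(+0.14526)/1.26596 + 249.9 = 346.4556
M1: Pc = R·M1+t = (+0.11256, +0.11450, +1.19628); u = 614.0·(+0.11256)/1.19628 + 327.3 = 385.0737, v = 841.5·(+0.11450)/1.19628 + 249.9 = 330.4448
M2: Pc = R·M2+t = (+0.07644, -0.01246, +1.19644); u = 614.0·(+0.07644)/1.19644 + 327.3 = 366.5301, v = 841.5·(-0.01246)/1.19644 + 249.9 = 241.1368
M3: Pc = R·M3+t = (-0.03136, +0.01830, +1.26612); u = 614.0·(-0.03136)/1.26612 + 327.3 = 312.0908, v = 841.5·(+0.01830)/1.26612 + 249.9 = 262.0609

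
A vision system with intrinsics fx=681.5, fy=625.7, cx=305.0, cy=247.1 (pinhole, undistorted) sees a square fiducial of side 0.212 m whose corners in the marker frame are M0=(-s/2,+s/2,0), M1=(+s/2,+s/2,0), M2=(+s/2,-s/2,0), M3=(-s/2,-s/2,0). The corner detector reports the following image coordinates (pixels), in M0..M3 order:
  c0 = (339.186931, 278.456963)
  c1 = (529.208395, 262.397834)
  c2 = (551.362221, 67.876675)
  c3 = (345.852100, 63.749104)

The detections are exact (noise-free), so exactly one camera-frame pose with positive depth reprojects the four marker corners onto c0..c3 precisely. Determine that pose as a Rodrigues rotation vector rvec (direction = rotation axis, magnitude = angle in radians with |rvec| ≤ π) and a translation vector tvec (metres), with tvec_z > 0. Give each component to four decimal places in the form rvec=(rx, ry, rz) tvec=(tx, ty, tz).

Intrinsics K: fx=681.5, fy=625.7, cx=305.0, cy=247.1
Marker side s = 0.212 m; corners in marker frame (Z=0):
  M0 = (-0.1060, +0.1060, 0)
  M1 = (+0.1060, +0.1060, 0)
  M2 = (+0.1060, -0.1060, 0)
  M3 = (-0.1060, -0.1060, 0)
Detected image corners:
  c0 = (339.186931, 278.456963) px
  c1 = (529.208395, 262.397834) px
  c2 = (551.362221, 67.876675) px
  c3 = (345.852100, 63.749104) px
Planar DLT: solve 8×8 A·h = b for H (H[2,2]=1):
  H  [+1141.90711 +108.59401 +446.09501]
  H  [+50.03806 +1030.70743 +172.35255]
  H  [+0.47715 +0.40419 +1.00000]
B = K⁻¹H; ‖b₁‖=1.541746, ‖b₂‖=1.541746; λ = 2/(‖b₁‖+‖b₂‖) = 0.648615, sign → tz>0 ⇒ λ=+0.648615
r₁ = λ·B[:,0] = (+0.94830,-0.07035,+0.30949); r₂ = λ·B[:,1] = (-0.01398,+0.96492,+0.26216)
r₃ = r₁×r₂ = (-0.31707,-0.25294,+0.91405); SVD([r₁ r₂ r₃]) → R = UVᵀ:
  R  [+0.94830 -0.01398 -0.31707]
  R  [-0.07035 +0.96492 -0.25294]
  R  [+0.30949 +0.26216 +0.91405]
t = (+0.13429, -0.07748, +0.64862) m
tr R = 2.827270; θ = arccos((tr R − 1)/2) = 0.418658 rad = 23.987°
axis k = ((R−Rᵀ)₃₂, (R−Rᵀ)₁₃, (R−Rᵀ)₂₁) / (2 sinθ) = (+0.633525, -0.770610, -0.069336)
rvec = θ·k = (+0.265230, -0.322622, -0.029028)

rvec=(0.2652, -0.3226, -0.0290) tvec=(0.1343, -0.0775, 0.6486)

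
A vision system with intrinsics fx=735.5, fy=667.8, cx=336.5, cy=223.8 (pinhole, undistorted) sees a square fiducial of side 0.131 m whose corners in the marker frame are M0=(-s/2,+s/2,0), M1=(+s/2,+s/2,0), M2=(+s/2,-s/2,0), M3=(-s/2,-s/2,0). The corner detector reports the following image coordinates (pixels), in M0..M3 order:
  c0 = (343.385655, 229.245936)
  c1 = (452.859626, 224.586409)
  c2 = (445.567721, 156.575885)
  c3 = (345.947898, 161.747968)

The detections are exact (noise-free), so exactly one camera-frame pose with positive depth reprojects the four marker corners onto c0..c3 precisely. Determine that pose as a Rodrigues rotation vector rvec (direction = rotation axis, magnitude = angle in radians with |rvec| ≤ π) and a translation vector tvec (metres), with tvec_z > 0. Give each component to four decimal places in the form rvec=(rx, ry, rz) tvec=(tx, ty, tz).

Intrinsics K: fx=735.5, fy=667.8, cx=336.5, cy=223.8
Marker side s = 0.131 m; corners in marker frame (Z=0):
  M0 = (-0.0655, +0.0655, 0)
  M1 = (+0.0655, +0.0655, 0)
  M2 = (+0.0655, -0.0655, 0)
  M3 = (-0.0655, -0.0655, 0)
Detected image corners:
  c0 = (343.385655, 229.245936) px
  c1 = (452.859626, 224.586409) px
  c2 = (445.567721, 156.575885) px
  c3 = (345.947898, 161.747968) px
Planar DLT: solve 8×8 A·h = b for H (H[2,2]=1):
  H  [+752.72924 -266.83501 +396.50885]
  H  [-58.80706 +378.77977 +191.46567]
  H  [-0.10977 -0.71703 +1.00000]
B = K⁻¹H; ‖b₁‖=1.080461, ‖b₂‖=1.080461; λ = 2/(‖b₁‖+‖b₂‖) = 0.925531, sign → tz>0 ⇒ λ=+0.925531
r₁ = λ·B[:,0] = (+0.99369,-0.04746,-0.10160); r₂ = λ·B[:,1] = (-0.03216,+0.74737,-0.66363)
r₃ = r₁×r₂ = (+0.10742,+0.66271,+0.74113); SVD([r₁ r₂ r₃]) → R = UVᵀ:
  R  [+0.99369 -0.03216 +0.10742]
  R  [-0.04746 +0.74737 +0.66271]
  R  [-0.10160 -0.66363 +0.74113]
t = (+0.07551, -0.04481, +0.92553) m
tr R = 2.482192; θ = arccos((tr R − 1)/2) = 0.736095 rad = 42.175°
axis k = ((R−Rᵀ)₃₂, (R−Rᵀ)₁₃, (R−Rᵀ)₂₁) / (2 sinθ) = (-0.987745, +0.155659, -0.011392)
rvec = θ·k = (-0.727075, +0.114580, -0.008385)

rvec=(-0.7271, 0.1146, -0.0084) tvec=(0.0755, -0.0448, 0.9255)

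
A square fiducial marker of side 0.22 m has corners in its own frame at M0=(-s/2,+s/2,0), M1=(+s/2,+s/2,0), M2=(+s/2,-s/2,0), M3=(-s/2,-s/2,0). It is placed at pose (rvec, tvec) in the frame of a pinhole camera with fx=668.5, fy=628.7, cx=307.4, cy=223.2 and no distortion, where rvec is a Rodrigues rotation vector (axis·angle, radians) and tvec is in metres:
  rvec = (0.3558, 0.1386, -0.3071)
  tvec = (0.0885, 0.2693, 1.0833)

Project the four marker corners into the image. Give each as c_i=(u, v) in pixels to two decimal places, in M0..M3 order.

c0=(318.97, 442.41) c1=(445.89, 416.50) c2=(409.73, 309.73) c3=(275.82, 341.46)

Intrinsics K: fx=668.5, fy=628.7, cx=307.4, cy=223.2
Marker side s = 0.22 m; corners in marker frame (Z=0):
  M0 = (-0.1100, +0.1100, 0)
  M1 = (+0.1100, +0.1100, 0)
  M2 = (+0.1100, -0.1100, 0)
  M3 = (-0.1100, -0.1100, 0)
rvec = (0.3558, 0.1386, -0.3071), |rvec| = θ = 0.49001 rad = 28.076°
Rodrigues: sinθ=0.47064, 1−cosθ=0.11767; R = I + sinθ·[k]× + (1−cosθ)·[k]×²:
    [+0.94437 +0.31912 +0.07957]
    [-0.27079 +0.89174 -0.36259]
    [-0.18667 +0.32087 +0.92855]
t = (0.0885, 0.2693, 1.0833) m
M0: Pc = R·M0+t = (+0.01972, +0.39718, +1.13913); u = 668.5·(+0.01972)/1.13913 + 307.4 = 318.9747, v = 628.7·(+0.39718)/1.13913 + 223.2 = 442.4077
M1: Pc = R·M1+t = (+0.22748, +0.33760, +1.09806); u = 668.5·(+0.22748)/1.09806 + 307.4 = 445.8922, v = 628.7·(+0.33760)/1.09806 + 223.2 = 416.4969
M2: Pc = R·M2+t = (+0.15728, +0.14142, +1.02747); u = 668.5·(+0.15728)/1.02747 + 307.4 = 409.7284, v = 628.7·(+0.14142)/1.02747 + 223.2 = 309.7347
M3: Pc = R·M3+t = (-0.05048, +0.20100, +1.06854); u = 668.5·(-0.05048)/1.06854 + 307.4 = 275.8161, v = 628.7·(+0.20100)/1.06854 + 223.2 = 341.4605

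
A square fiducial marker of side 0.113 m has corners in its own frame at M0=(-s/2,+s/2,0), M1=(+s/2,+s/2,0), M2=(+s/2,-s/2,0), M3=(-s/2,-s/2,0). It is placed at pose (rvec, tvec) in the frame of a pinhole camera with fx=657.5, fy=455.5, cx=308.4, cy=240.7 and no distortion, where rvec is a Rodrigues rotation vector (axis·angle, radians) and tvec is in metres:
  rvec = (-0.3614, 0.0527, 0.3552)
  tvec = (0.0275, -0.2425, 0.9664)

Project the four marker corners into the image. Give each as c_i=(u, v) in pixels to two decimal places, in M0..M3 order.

c0=(277.26, 139.56) c1=(350.81, 156.27) c2=(375.67, 113.58) c3=(304.62, 98.06)

Intrinsics K: fx=657.5, fy=455.5, cx=308.4, cy=240.7
Marker side s = 0.113 m; corners in marker frame (Z=0):
  M0 = (-0.0565, +0.0565, 0)
  M1 = (+0.0565, +0.0565, 0)
  M2 = (+0.0565, -0.0565, 0)
  M3 = (-0.0565, -0.0565, 0)
rvec = (-0.3614, 0.0527, 0.3552), |rvec| = θ = 0.50946 rad = 29.190°
Rodrigues: sinθ=0.48771, 1−cosθ=0.12699; R = I + sinθ·[k]× + (1−cosθ)·[k]×²:
    [+0.93691 -0.34935 -0.01236]
    [+0.33071 +0.87436 +0.35513]
    [-0.11326 -0.33681 +0.93474]
t = (0.0275, -0.2425, 0.9664) m
M0: Pc = R·M0+t = (-0.04517, -0.21178, +0.95377); u = 657.5·(-0.04517)/0.95377 + 308.4 = 277.2586, v = 455.5·(-0.21178)/0.95377 + 240.7 = 139.5566
M1: Pc = R·M1+t = (+0.06070, -0.17441, +0.94097); u = 657.5·(+0.06070)/0.94097 + 308.4 = 350.8119, v = 455.5·(-0.17441)/0.94097 + 240.7 = 156.2711
M2: Pc = R·M2+t = (+0.10017, -0.27322, +0.97903); u = 657.5·(+0.10017)/0.97903 + 308.4 = 375.6750, v = 455.5·(-0.27322)/0.97903 + 240.7 = 113.5845
M3: Pc = R·M3+t = (-0.00570, -0.31059, +0.99183); u = 657.5·(-0.00570)/0.99183 + 308.4 = 304.6233, v = 455.5·(-0.31059)/0.99183 + 240.7 = 98.0621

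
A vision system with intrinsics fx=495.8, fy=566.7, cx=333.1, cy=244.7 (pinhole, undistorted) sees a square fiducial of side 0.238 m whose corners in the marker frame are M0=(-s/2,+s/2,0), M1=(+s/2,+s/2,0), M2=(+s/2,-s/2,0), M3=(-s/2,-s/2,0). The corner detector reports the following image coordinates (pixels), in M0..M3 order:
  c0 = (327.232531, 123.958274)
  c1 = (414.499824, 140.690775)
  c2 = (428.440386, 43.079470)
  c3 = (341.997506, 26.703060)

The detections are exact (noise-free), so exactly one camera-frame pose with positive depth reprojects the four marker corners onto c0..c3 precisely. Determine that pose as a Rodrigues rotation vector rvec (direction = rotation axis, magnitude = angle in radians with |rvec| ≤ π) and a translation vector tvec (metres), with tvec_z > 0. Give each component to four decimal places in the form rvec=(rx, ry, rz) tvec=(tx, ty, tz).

rvec=(-0.0562, 0.0065, 0.1688) tvec=(0.1215, -0.3817, 1.3407)

Intrinsics K: fx=495.8, fy=566.7, cx=333.1, cy=244.7
Marker side s = 0.238 m; corners in marker frame (Z=0):
  M0 = (-0.1190, +0.1190, 0)
  M1 = (+0.1190, +0.1190, 0)
  M2 = (+0.1190, -0.1190, 0)
  M3 = (-0.1190, -0.1190, 0)
Detected image corners:
  c0 = (327.232531, 123.958274) px
  c1 = (414.499824, 140.690775) px
  c2 = (428.440386, 43.079470) px
  c3 = (341.997506, 26.703060) px
Planar DLT: solve 8×8 A·h = b for H (H[2,2]=1):
  H  [+361.77387 -75.90577 +378.03467]
  H  [+68.85511 +405.93298 +83.36047]
  H  [-0.00835 -0.04126 +1.00000]
B = K⁻¹H; ‖b₁‖=0.745898, ‖b₂‖=0.745898; λ = 2/(‖b₁‖+‖b₂‖) = 1.340666, sign → tz>0 ⇒ λ=+1.340666
r₁ = λ·B[:,0] = (+0.98577,+0.16772,-0.01119); r₂ = λ·B[:,1] = (-0.16809,+0.98422,-0.05532)
r₃ = r₁×r₂ = (+0.00173,+0.05641,+0.99841); SVD([r₁ r₂ r₃]) → R = UVᵀ:
  R  [+0.98577 -0.16809 +0.00173]
  R  [+0.16772 +0.98422 +0.05641]
  R  [-0.01119 -0.05532 +0.99841]
t = (+0.12151, -0.38169, +1.34067) m
tr R = 2.968395; θ = arccos((tr R − 1)/2) = 0.178012 rad = 10.199°
axis k = ((R−Rᵀ)₃₂, (R−Rᵀ)₁₃, (R−Rᵀ)₂₁) / (2 sinθ) = (-0.315482, +0.036489, +0.948230)
rvec = θ·k = (-0.056160, +0.006496, +0.168797)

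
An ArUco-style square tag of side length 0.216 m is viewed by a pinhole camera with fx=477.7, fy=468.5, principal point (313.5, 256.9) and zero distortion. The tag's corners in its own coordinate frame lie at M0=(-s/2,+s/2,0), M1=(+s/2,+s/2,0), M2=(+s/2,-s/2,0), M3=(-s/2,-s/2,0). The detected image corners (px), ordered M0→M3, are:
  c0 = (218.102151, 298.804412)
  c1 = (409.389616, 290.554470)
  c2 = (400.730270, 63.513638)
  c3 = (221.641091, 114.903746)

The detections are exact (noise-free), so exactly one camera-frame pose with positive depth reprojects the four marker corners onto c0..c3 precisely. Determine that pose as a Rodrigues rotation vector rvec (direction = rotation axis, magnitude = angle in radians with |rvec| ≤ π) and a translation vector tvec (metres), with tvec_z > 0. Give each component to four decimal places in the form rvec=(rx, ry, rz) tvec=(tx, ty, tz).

Intrinsics K: fx=477.7, fy=468.5, cx=313.5, cy=256.9
Marker side s = 0.216 m; corners in marker frame (Z=0):
  M0 = (-0.1080, +0.1080, 0)
  M1 = (+0.1080, +0.1080, 0)
  M2 = (+0.1080, -0.1080, 0)
  M3 = (-0.1080, -0.1080, 0)
Detected image corners:
  c0 = (218.102151, 298.804412) px
  c1 = (409.389616, 290.554470) px
  c2 = (400.730270, 63.513638) px
  c3 = (221.641091, 114.903746) px
Planar DLT: solve 8×8 A·h = b for H (H[2,2]=1):
  H  [+539.54797 -82.14594 +302.28290]
  H  [-335.87247 +884.47244 +190.34930]
  H  [-1.01425 -0.29093 +1.00000]
B = K⁻¹H; ‖b₁‖=2.068065, ‖b₂‖=2.068065; λ = 2/(‖b₁‖+‖b₂‖) = 0.483544, sign → tz>0 ⇒ λ=+0.483544
r₁ = λ·B[:,0] = (+0.86801,-0.07773,-0.49043); r₂ = λ·B[:,1] = (+0.00917,+0.99001,-0.14068)
r₃ = r₁×r₂ = (+0.49647,+0.11761,+0.86005); SVD([r₁ r₂ r₃]) → R = UVᵀ:
  R  [+0.86801 +0.00917 +0.49647]
  R  [-0.07773 +0.99001 +0.11761]
  R  [-0.49043 -0.14068 +0.86005]
t = (-0.01135, -0.06869, +0.48354) m
tr R = 2.718067; θ = arccos((tr R − 1)/2) = 0.537417 rad = 30.792°
axis k = ((R−Rᵀ)₃₂, (R−Rᵀ)₁₃, (R−Rᵀ)₂₁) / (2 sinθ) = (-0.252274, +0.963926, -0.084878)
rvec = θ·k = (-0.135577, +0.518031, -0.045615)

rvec=(-0.1356, 0.5180, -0.0456) tvec=(-0.0114, -0.0687, 0.4835)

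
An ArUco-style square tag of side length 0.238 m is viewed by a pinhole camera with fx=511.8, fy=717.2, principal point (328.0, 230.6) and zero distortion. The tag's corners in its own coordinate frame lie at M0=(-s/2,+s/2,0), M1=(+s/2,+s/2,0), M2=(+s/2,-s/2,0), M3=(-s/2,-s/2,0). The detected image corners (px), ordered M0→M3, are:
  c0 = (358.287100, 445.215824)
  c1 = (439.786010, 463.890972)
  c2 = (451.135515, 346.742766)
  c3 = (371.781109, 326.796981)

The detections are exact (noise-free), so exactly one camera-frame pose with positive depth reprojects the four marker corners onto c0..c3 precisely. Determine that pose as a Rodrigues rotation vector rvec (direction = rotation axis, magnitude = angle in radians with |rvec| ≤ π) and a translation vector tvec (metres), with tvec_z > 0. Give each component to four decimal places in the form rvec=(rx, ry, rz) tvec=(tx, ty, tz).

Intrinsics K: fx=511.8, fy=717.2, cx=328.0, cy=230.6
Marker side s = 0.238 m; corners in marker frame (Z=0):
  M0 = (-0.1190, +0.1190, 0)
  M1 = (+0.1190, +0.1190, 0)
  M2 = (+0.1190, -0.1190, 0)
  M3 = (-0.1190, -0.1190, 0)
Detected image corners:
  c0 = (358.287100, 445.215824) px
  c1 = (439.786010, 463.890972) px
  c2 = (451.135515, 346.742766) px
  c3 = (371.781109, 326.796981) px
Planar DLT: solve 8×8 A·h = b for H (H[2,2]=1):
  H  [+363.04705 -93.67224 +405.62042]
  H  [+105.74830 +454.33770 +395.01511]
  H  [+0.06212 -0.10244 +1.00000]
B = K⁻¹H; ‖b₁‖=0.684393, ‖b₂‖=0.684393; λ = 2/(‖b₁‖+‖b₂‖) = 1.461150, sign → tz>0 ⇒ λ=+1.461150
r₁ = λ·B[:,0] = (+0.97830,+0.18626,+0.09077); r₂ = λ·B[:,1] = (-0.17150,+0.97375,-0.14968)
r₃ = r₁×r₂ = (-0.11627,+0.13086,+0.98456); SVD([r₁ r₂ r₃]) → R = UVᵀ:
  R  [+0.97830 -0.17150 -0.11627]
  R  [+0.18626 +0.97375 +0.13086]
  R  [+0.09077 -0.14968 +0.98456]
t = (+0.22160, +0.33496, +1.46115) m
tr R = 2.936606; θ = arccos((tr R − 1)/2) = 0.252452 rad = 14.464°
axis k = ((R−Rᵀ)₃₂, (R−Rᵀ)₁₃, (R−Rᵀ)₂₁) / (2 sinθ) = (-0.561583, -0.414437, +0.716147)
rvec = θ·k = (-0.141773, -0.104625, +0.180793)

rvec=(-0.1418, -0.1046, 0.1808) tvec=(0.2216, 0.3350, 1.4611)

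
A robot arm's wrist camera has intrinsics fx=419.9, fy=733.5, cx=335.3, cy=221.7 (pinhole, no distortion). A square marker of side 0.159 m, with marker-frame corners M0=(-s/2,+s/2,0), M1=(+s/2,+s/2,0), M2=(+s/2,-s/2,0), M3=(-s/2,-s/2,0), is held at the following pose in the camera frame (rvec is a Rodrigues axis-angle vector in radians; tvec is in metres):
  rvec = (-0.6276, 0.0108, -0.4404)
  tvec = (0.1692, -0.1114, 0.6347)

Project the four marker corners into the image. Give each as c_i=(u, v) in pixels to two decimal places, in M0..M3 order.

c0=(428.36, 193.60) c1=(526.50, 116.30) c2=(463.11, 8.37) c3=(376.40, 72.10)

Intrinsics K: fx=419.9, fy=733.5, cx=335.3, cy=221.7
Marker side s = 0.159 m; corners in marker frame (Z=0):
  M0 = (-0.0795, +0.0795, 0)
  M1 = (+0.0795, +0.0795, 0)
  M2 = (+0.0795, -0.0795, 0)
  M3 = (-0.0795, -0.0795, 0)
rvec = (-0.6276, 0.0108, -0.4404), |rvec| = θ = 0.76678 rad = 43.933°
Rodrigues: sinθ=0.69382, 1−cosθ=0.27985; R = I + sinθ·[k]× + (1−cosθ)·[k]×²:
    [+0.90763 +0.39527 +0.14133]
    [-0.40172 +0.72020 +0.56562]
    [+0.12179 -0.57015 +0.81247]
t = (0.1692, -0.1114, 0.6347) m
M0: Pc = R·M0+t = (+0.12847, -0.02221, +0.57969); u = 419.9·(+0.12847)/0.57969 + 335.3 = 428.3556, v = 733.5·(-0.02221)/0.57969 + 221.7 = 193.6010
M1: Pc = R·M1+t = (+0.27278, -0.08608, +0.59906); u = 419.9·(+0.27278)/0.59906 + 335.3 = 526.5018, v = 733.5·(-0.08608)/0.59906 + 221.7 = 116.3005
M2: Pc = R·M2+t = (+0.20993, -0.20059, +0.68971); u = 419.9·(+0.20993)/0.68971 + 335.3 = 463.1085, v = 733.5·(-0.20059)/0.68971 + 221.7 = 8.3707
M3: Pc = R·M3+t = (+0.06562, -0.13672, +0.67034); u = 419.9·(+0.06562)/0.67034 + 335.3 = 376.4038, v = 733.5·(-0.13672)/0.67034 + 221.7 = 72.0999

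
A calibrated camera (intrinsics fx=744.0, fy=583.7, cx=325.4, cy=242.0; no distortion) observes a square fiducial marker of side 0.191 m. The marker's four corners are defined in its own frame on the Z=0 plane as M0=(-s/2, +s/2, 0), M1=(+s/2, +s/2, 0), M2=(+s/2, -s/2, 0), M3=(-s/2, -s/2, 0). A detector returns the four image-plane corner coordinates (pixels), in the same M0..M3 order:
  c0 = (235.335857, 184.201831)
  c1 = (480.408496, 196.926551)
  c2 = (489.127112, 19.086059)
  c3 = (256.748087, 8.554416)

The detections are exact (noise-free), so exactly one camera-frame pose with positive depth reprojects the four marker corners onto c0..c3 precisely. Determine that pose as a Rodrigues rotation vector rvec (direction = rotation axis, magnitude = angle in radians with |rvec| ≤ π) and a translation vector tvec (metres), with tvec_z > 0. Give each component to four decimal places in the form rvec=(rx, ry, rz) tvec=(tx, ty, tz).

Intrinsics K: fx=744.0, fy=583.7, cx=325.4, cy=242.0
Marker side s = 0.191 m; corners in marker frame (Z=0):
  M0 = (-0.0955, +0.0955, 0)
  M1 = (+0.0955, +0.0955, 0)
  M2 = (+0.0955, -0.0955, 0)
  M3 = (-0.0955, -0.0955, 0)
Detected image corners:
  c0 = (235.335857, 184.201831) px
  c1 = (480.408496, 196.926551) px
  c2 = (489.127112, 19.086059) px
  c3 = (256.748087, 8.554416) px
Planar DLT: solve 8×8 A·h = b for H (H[2,2]=1):
  H  [+1232.00545 -181.82006 +365.07770]
  H  [+55.97884 +896.58673 +99.79220]
  H  [-0.04646 -0.28132 +1.00000]
B = K⁻¹H; ‖b₁‖=1.680833, ‖b₂‖=1.680833; λ = 2/(‖b₁‖+‖b₂‖) = 0.594943, sign → tz>0 ⇒ λ=+0.594943
r₁ = λ·B[:,0] = (+0.99727,+0.06852,-0.02764); r₂ = λ·B[:,1] = (-0.07219,+0.98325,-0.16737)
r₃ = r₁×r₂ = (+0.01571,+0.16891,+0.98551); SVD([r₁ r₂ r₃]) → R = UVᵀ:
  R  [+0.99727 -0.07219 +0.01571]
  R  [+0.06852 +0.98325 +0.16891]
  R  [-0.02764 -0.16737 +0.98551]
t = (+0.03173, -0.14495, +0.59494) m
tr R = 2.966021; θ = arccos((tr R − 1)/2) = 0.184595 rad = 10.577°
axis k = ((R−Rᵀ)₃₂, (R−Rᵀ)₁₃, (R−Rᵀ)₂₁) / (2 sinθ) = (-0.916046, +0.118080, +0.383297)
rvec = θ·k = (-0.169098, +0.021797, +0.070755)

rvec=(-0.1691, 0.0218, 0.0708) tvec=(0.0317, -0.1449, 0.5949)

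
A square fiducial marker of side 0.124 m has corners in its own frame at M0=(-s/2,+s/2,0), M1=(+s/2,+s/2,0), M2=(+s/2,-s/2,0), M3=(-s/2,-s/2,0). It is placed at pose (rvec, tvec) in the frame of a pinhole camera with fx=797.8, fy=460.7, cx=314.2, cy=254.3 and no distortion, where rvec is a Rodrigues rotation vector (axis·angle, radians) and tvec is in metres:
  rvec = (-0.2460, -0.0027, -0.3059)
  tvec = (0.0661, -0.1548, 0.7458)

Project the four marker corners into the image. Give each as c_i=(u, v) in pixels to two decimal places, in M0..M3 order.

Intrinsics K: fx=797.8, fy=460.7, cx=314.2, cy=254.3
Marker side s = 0.124 m; corners in marker frame (Z=0):
  M0 = (-0.0620, +0.0620, 0)
  M1 = (+0.0620, +0.0620, 0)
  M2 = (+0.0620, -0.0620, 0)
  M3 = (-0.0620, -0.0620, 0)
rvec = (-0.2460, -0.0027, -0.3059), |rvec| = θ = 0.39255 rad = 22.492°
Rodrigues: sinθ=0.38255, 1−cosθ=0.07606; R = I + sinθ·[k]× + (1−cosθ)·[k]×²:
    [+0.95381 +0.29843 +0.03451]
    [-0.29778 +0.92394 +0.24014]
    [+0.03978 -0.23932 +0.97012]
t = (0.0661, -0.1548, 0.7458) m
M0: Pc = R·M0+t = (+0.02547, -0.07905, +0.72850); u = 797.8·(+0.02547)/0.72850 + 314.2 = 342.0895, v = 460.7·(-0.07905)/0.72850 + 254.3 = 204.3065
M1: Pc = R·M1+t = (+0.14374, -0.11598, +0.73343); u = 797.8·(+0.14374)/0.73343 + 314.2 = 470.5545, v = 460.7·(-0.11598)/0.73343 + 254.3 = 181.4489
M2: Pc = R·M2+t = (+0.10673, -0.23055, +0.76310); u = 797.8·(+0.10673)/0.76310 + 314.2 = 425.7861, v = 460.7·(-0.23055)/0.76310 + 254.3 = 115.1149
M3: Pc = R·M3+t = (-0.01154, -0.19362, +0.75817); u = 797.8·(-0.01154)/0.75817 + 314.2 = 302.0581, v = 460.7·(-0.19362)/0.75817 + 254.3 = 136.6463

c0=(342.09, 204.31) c1=(470.55, 181.45) c2=(425.79, 115.11) c3=(302.06, 136.65)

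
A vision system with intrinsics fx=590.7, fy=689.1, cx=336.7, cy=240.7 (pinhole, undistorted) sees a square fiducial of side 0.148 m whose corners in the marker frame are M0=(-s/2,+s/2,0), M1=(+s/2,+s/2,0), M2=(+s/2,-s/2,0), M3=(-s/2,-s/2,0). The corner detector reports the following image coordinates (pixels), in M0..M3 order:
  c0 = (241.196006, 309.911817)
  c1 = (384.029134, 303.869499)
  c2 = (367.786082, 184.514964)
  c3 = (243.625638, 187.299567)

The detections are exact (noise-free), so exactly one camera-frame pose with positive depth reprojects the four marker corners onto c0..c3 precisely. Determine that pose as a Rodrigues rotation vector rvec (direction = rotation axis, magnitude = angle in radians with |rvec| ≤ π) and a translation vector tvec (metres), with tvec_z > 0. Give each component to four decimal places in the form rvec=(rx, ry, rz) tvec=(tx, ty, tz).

rvec=(-0.6818, -0.0840, -0.0590) tvec=(-0.0301, 0.0013, 0.6578)

Intrinsics K: fx=590.7, fy=689.1, cx=336.7, cy=240.7
Marker side s = 0.148 m; corners in marker frame (Z=0):
  M0 = (-0.0740, +0.0740, 0)
  M1 = (+0.0740, +0.0740, 0)
  M2 = (+0.0740, -0.0740, 0)
  M3 = (-0.0740, -0.0740, 0)
Detected image corners:
  c0 = (241.196006, 309.911817) px
  c1 = (384.029134, 303.869499) px
  c2 = (367.786082, 184.514964) px
  c3 = (243.625638, 187.299567) px
Planar DLT: solve 8×8 A·h = b for H (H[2,2]=1):
  H  [+943.06128 -247.18415 +309.64275]
  H  [+7.22128 +582.58943 +242.11024]
  H  [+0.14718 -0.95271 +1.00000]
B = K⁻¹H; ‖b₁‖=1.520315, ‖b₂‖=1.520315; λ = 2/(‖b₁‖+‖b₂‖) = 0.657759, sign → tz>0 ⇒ λ=+0.657759
r₁ = λ·B[:,0] = (+0.99494,-0.02692,+0.09681); r₂ = λ·B[:,1] = (+0.08195,+0.77498,-0.62665)
r₃ = r₁×r₂ = (-0.05816,+0.63141,+0.77326); SVD([r₁ r₂ r₃]) → R = UVᵀ:
  R  [+0.99494 +0.08195 -0.05816]
  R  [-0.02692 +0.77498 +0.63141]
  R  [+0.09681 -0.62665 +0.77326]
t = (-0.03013, +0.00135, +0.65776) m
tr R = 2.543181; θ = arccos((tr R − 1)/2) = 0.689459 rad = 39.503°
axis k = ((R−Rᵀ)₃₂, (R−Rᵀ)₁₃, (R−Rᵀ)₂₁) / (2 sinθ) = (-0.988858, -0.121807, -0.085573)
rvec = θ·k = (-0.681777, -0.083981, -0.058999)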